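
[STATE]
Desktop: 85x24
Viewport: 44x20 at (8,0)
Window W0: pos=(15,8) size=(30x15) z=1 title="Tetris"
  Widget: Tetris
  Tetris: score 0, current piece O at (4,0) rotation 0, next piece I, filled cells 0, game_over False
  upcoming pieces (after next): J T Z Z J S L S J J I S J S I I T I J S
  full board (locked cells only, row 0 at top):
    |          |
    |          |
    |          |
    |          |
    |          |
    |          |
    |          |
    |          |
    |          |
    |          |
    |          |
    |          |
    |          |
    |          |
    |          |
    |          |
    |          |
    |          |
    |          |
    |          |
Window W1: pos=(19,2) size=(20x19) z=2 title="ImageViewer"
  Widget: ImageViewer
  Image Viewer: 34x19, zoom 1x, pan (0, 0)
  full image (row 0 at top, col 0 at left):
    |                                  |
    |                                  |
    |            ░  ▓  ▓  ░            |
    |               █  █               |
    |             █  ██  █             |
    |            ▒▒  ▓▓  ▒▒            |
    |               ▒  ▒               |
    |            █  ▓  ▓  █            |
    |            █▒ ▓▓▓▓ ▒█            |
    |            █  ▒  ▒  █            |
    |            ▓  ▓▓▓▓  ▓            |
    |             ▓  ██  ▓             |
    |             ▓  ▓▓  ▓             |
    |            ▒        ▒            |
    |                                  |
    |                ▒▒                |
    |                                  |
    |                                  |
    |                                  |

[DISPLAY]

                                            
                                            
           ┏━━━━━━━━━━━━━━━━━━┓             
           ┃ ImageViewer      ┃             
           ┠──────────────────┨             
           ┃                  ┃             
           ┃                  ┃             
           ┃            ░  ▓  ┃             
       ┏━━━┃               █  ┃━━━━━┓       
       ┃ Te┃             █  ██┃     ┃       
       ┠───┃            ▒▒  ▓▓┃─────┨       
       ┃   ┃               ▒  ┃     ┃       
       ┃   ┃            █  ▓  ┃     ┃       
       ┃   ┃            █▒ ▓▓▓┃     ┃       
       ┃   ┃            █  ▒  ┃     ┃       
       ┃   ┃            ▓  ▓▓▓┃     ┃       
       ┃   ┃             ▓  ██┃     ┃       
       ┃   ┃             ▓  ▓▓┃     ┃       
       ┃   ┃            ▒     ┃     ┃       
       ┃   ┃                  ┃     ┃       


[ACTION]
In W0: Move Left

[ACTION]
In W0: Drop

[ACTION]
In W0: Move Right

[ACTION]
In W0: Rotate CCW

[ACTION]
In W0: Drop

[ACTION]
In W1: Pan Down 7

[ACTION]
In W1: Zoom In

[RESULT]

                                            
                                            
           ┏━━━━━━━━━━━━━━━━━━┓             
           ┃ ImageViewer      ┃             
           ┠──────────────────┨             
           ┃                  ┃             
           ┃                  ┃             
           ┃                  ┃             
       ┏━━━┃                  ┃━━━━━┓       
       ┃ Te┃                  ┃     ┃       
       ┠───┃                  ┃─────┨       
       ┃   ┃                  ┃     ┃       
       ┃   ┃                  ┃     ┃       
       ┃   ┃                  ┃     ┃       
       ┃   ┃                  ┃     ┃       
       ┃   ┃                  ┃     ┃       
       ┃   ┃                  ┃     ┃       
       ┃   ┃                  ┃     ┃       
       ┃   ┃                  ┃     ┃       
       ┃   ┃                  ┃     ┃       


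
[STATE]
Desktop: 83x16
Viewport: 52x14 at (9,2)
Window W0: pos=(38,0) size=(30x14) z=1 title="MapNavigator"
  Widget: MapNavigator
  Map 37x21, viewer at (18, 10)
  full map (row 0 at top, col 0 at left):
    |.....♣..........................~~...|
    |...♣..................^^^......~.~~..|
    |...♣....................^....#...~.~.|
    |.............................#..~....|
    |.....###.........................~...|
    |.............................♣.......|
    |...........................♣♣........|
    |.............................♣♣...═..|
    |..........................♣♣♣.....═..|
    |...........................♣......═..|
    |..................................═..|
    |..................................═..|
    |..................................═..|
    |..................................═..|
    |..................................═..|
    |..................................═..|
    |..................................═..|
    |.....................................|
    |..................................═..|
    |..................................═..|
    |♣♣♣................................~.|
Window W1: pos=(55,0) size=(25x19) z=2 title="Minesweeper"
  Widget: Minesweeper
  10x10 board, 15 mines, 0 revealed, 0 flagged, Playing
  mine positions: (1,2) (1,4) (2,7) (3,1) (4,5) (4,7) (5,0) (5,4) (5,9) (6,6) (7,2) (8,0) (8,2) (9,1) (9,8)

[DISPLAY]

                             ┠────────────────┠─────
                             ┃................┃■■■■■
                             ┃................┃■■■■■
                             ┃................┃■■■■■
                             ┃................┃■■■■■
                             ┃................┃■■■■■
                             ┃..............@.┃■■■■■
                             ┃................┃■■■■■
                             ┃................┃■■■■■
                             ┃................┃■■■■■
                             ┃................┃■■■■■
                             ┗━━━━━━━━━━━━━━━━┃     
                                              ┃     
                                              ┃     


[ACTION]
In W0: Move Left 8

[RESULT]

                             ┠────────────────┠─────
                             ┃    ............┃■■■■■
                             ┃    ............┃■■■■■
                             ┃    ............┃■■■■■
                             ┃    ............┃■■■■■
                             ┃    ............┃■■■■■
                             ┃    ..........@.┃■■■■■
                             ┃    ............┃■■■■■
                             ┃    ............┃■■■■■
                             ┃    ............┃■■■■■
                             ┃    ............┃■■■■■
                             ┗━━━━━━━━━━━━━━━━┃     
                                              ┃     
                                              ┃     


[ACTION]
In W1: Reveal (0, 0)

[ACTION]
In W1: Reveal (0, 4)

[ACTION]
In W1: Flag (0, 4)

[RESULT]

                             ┠────────────────┠─────
                             ┃    ............┃ 1■■1
                             ┃    ............┃ 1■■■
                             ┃    ............┃12■■■
                             ┃    ............┃■■■■■
                             ┃    ............┃■■■■■
                             ┃    ..........@.┃■■■■■
                             ┃    ............┃■■■■■
                             ┃    ............┃■■■■■
                             ┃    ............┃■■■■■
                             ┃    ............┃■■■■■
                             ┗━━━━━━━━━━━━━━━━┃     
                                              ┃     
                                              ┃     


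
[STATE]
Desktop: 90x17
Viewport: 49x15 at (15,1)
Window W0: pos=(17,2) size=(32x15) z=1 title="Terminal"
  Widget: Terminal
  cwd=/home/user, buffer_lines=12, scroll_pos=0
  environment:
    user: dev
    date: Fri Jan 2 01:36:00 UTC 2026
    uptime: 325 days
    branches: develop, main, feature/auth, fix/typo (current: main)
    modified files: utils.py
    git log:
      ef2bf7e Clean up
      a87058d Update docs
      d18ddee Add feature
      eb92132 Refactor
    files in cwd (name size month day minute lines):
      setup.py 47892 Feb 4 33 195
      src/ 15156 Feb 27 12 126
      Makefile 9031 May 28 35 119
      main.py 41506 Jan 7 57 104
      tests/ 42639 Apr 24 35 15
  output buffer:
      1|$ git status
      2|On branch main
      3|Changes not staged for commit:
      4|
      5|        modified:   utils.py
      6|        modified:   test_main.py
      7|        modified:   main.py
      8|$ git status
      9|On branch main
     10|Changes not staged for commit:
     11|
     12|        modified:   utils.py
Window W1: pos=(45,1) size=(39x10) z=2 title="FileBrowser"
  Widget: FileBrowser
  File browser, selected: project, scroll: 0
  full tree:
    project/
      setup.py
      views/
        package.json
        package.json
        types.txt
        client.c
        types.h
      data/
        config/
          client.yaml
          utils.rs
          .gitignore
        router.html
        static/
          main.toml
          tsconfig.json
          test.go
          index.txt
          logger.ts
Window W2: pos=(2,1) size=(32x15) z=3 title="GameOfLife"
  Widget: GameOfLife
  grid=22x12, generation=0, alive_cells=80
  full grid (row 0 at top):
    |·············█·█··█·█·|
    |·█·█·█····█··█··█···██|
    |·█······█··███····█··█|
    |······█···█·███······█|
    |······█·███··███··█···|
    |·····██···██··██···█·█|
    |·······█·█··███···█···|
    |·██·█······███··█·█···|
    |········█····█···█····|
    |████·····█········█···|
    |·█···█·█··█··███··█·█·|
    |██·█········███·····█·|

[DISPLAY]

━━━━━━━━━━━━━━━━━━┓           ┏━━━━━━━━━━━━━━━━━━
                  ┃━━━━━━━━━━━┃ FileBrowser      
──────────────────┨           ┠──────────────────
                  ┃───────────┃> [-] project/    
·█··█···██        ┃           ┃    setup.py      
██····█··█        ┃           ┃    [+] views/    
███······█        ┃ed for comm┃    [+] data/     
·███··█···        ┃           ┃                  
··██···█·█        ┃:   utils.p┃                  
███···█···        ┃:   test_ma┗━━━━━━━━━━━━━━━━━━
██··█·█···        ┃:   main.py   ┃               
·█···█····        ┃              ┃               
······█···        ┃              ┃               
·███··█·█·        ┃ed for commit:┃               
━━━━━━━━━━━━━━━━━━┛              ┃               


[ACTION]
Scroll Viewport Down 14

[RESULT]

                  ┃━━━━━━━━━━━┃ FileBrowser      
──────────────────┨           ┠──────────────────
                  ┃───────────┃> [-] project/    
·█··█···██        ┃           ┃    setup.py      
██····█··█        ┃           ┃    [+] views/    
███······█        ┃ed for comm┃    [+] data/     
·███··█···        ┃           ┃                  
··██···█·█        ┃:   utils.p┃                  
███···█···        ┃:   test_ma┗━━━━━━━━━━━━━━━━━━
██··█·█···        ┃:   main.py   ┃               
·█···█····        ┃              ┃               
······█···        ┃              ┃               
·███··█·█·        ┃ed for commit:┃               
━━━━━━━━━━━━━━━━━━┛              ┃               
  ┗━━━━━━━━━━━━━━━━━━━━━━━━━━━━━━┛               


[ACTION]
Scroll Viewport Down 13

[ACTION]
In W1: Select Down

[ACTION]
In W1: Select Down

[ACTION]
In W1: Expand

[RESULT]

                  ┃━━━━━━━━━━━┃ FileBrowser      
──────────────────┨           ┠──────────────────
                  ┃───────────┃  [-] project/    
·█··█···██        ┃           ┃    setup.py      
██····█··█        ┃           ┃  > [-] views/    
███······█        ┃ed for comm┃      package.json
·███··█···        ┃           ┃      package.json
··██···█·█        ┃:   utils.p┃      types.txt   
███···█···        ┃:   test_ma┗━━━━━━━━━━━━━━━━━━
██··█·█···        ┃:   main.py   ┃               
·█···█····        ┃              ┃               
······█···        ┃              ┃               
·███··█·█·        ┃ed for commit:┃               
━━━━━━━━━━━━━━━━━━┛              ┃               
  ┗━━━━━━━━━━━━━━━━━━━━━━━━━━━━━━┛               


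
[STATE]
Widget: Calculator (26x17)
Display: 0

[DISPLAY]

                         0
┌───┬───┬───┬───┐         
│ 7 │ 8 │ 9 │ ÷ │         
├───┼───┼───┼───┤         
│ 4 │ 5 │ 6 │ × │         
├───┼───┼───┼───┤         
│ 1 │ 2 │ 3 │ - │         
├───┼───┼───┼───┤         
│ 0 │ . │ = │ + │         
├───┼───┼───┼───┤         
│ C │ MC│ MR│ M+│         
└───┴───┴───┴───┘         
                          
                          
                          
                          
                          


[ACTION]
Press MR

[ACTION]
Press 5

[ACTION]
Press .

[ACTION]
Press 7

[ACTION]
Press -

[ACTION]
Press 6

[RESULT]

                         6
┌───┬───┬───┬───┐         
│ 7 │ 8 │ 9 │ ÷ │         
├───┼───┼───┼───┤         
│ 4 │ 5 │ 6 │ × │         
├───┼───┼───┼───┤         
│ 1 │ 2 │ 3 │ - │         
├───┼───┼───┼───┤         
│ 0 │ . │ = │ + │         
├───┼───┼───┼───┤         
│ C │ MC│ MR│ M+│         
└───┴───┴───┴───┘         
                          
                          
                          
                          
                          


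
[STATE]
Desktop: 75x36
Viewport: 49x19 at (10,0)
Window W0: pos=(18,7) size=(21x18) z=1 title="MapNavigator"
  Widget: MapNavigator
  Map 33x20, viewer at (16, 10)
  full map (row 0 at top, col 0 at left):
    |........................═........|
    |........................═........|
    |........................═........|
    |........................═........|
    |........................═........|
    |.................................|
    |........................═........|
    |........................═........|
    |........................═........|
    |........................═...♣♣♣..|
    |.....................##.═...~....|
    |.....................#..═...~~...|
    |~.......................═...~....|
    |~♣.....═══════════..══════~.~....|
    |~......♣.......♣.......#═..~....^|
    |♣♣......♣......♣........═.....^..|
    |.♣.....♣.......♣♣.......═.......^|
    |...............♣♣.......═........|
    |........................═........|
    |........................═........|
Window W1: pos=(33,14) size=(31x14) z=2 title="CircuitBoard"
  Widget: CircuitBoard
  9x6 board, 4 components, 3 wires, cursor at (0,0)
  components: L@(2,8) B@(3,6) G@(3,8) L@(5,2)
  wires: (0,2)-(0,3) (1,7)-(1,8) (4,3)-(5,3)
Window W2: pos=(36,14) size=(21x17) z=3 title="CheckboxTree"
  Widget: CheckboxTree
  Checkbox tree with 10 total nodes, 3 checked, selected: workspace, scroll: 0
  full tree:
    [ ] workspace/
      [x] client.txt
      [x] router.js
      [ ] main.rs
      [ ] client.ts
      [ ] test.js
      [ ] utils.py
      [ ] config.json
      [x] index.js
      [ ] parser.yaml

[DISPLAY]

                                                 
                                                 
                                                 
                                                 
                                                 
                                                 
                                                 
        ┏━━━━━━━━━━━━━━━━━━━┓                    
        ┃ MapNavigator      ┃                    
        ┠───────────────────┨                    
        ┃.................═.┃                    
        ┃.................═.┃                    
        ┃...................┃                    
        ┃.................═.┃                    
        ┃..............┏━━┏━━━━━━━━━━━━━━━━━━━┓━━
        ┃..............┃ C┃ CheckboxTree      ┃  
        ┃..............┠──┠───────────────────┨──
        ┃.........@....┃  ┃>[-] workspace/    ┃  
        ┃..............┃0 ┃   [x] client.txt  ┃  


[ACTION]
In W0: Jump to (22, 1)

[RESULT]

                                                 
                                                 
                                                 
                                                 
                                                 
                                                 
                                                 
        ┏━━━━━━━━━━━━━━━━━━━┓                    
        ┃ MapNavigator      ┃                    
        ┠───────────────────┨                    
        ┃                   ┃                    
        ┃                   ┃                    
        ┃                   ┃                    
        ┃                   ┃                    
        ┃              ┏━━┏━━━━━━━━━━━━━━━━━━━┓━━
        ┃              ┃ C┃ CheckboxTree      ┃  
        ┃...........═..┠──┠───────────────────┨──
        ┃.........@.═..┃  ┃>[-] workspace/    ┃  
        ┃...........═..┃0 ┃   [x] client.txt  ┃  


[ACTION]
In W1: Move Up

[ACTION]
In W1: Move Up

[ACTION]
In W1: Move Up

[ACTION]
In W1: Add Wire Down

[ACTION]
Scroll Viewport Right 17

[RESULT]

                                                 
                                                 
                                                 
                                                 
                                                 
                                                 
                                                 
━━━━━━━━━━━━┓                                    
igator      ┃                                    
────────────┨                                    
            ┃                                    
            ┃                                    
            ┃                                    
            ┃                                    
       ┏━━┏━━━━━━━━━━━━━━━━━━━┓━━━━━━┓           
       ┃ C┃ CheckboxTree      ┃      ┃           
....═..┠──┠───────────────────┨──────┨           
..@.═..┃  ┃>[-] workspace/    ┃      ┃           
....═..┃0 ┃   [x] client.txt  ┃      ┃           


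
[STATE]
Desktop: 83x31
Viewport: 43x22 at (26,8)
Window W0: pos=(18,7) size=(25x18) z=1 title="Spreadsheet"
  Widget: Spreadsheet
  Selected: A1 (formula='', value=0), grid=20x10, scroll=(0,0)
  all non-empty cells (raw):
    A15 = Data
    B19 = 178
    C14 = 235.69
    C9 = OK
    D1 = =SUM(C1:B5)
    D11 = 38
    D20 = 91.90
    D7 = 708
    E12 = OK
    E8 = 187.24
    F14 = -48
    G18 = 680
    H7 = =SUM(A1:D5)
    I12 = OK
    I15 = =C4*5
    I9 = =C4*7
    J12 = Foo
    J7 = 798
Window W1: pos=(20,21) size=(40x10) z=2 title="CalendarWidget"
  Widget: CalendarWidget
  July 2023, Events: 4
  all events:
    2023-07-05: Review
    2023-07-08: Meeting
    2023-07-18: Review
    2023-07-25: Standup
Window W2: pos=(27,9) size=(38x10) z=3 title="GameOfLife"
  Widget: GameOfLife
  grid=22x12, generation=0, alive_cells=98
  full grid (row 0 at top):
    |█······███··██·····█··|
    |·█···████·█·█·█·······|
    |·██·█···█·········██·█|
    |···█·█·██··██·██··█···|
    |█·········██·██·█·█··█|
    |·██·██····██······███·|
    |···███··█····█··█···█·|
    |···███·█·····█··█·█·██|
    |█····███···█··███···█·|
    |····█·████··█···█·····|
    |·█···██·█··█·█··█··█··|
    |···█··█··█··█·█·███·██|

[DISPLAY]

sheet           ┃                          
─┏━━━━━━━━━━━━━━━━━━━━━━━━━━━━━━━━━━━━┓    
 ┃ GameOfLife                         ┃    
A┠────────────────────────────────────┨    
-┃Gen: 0                              ┃    
 ┃···█·█·██··██·██··█···              ┃    
 ┃█·········██·██·█·█··█              ┃    
 ┃·██·██····██······███·              ┃    
 ┃···███··█····█··█···█·              ┃    
 ┃···███·█·····█··█·█·██              ┃    
 ┗━━━━━━━━━━━━━━━━━━━━━━━━━━━━━━━━━━━━┛    
    0       0   ┃                          
    0       0   ┃                          
━━━━━━━━━━━━━━━━━━━━━━━━━━━━━━━━━┓         
ndarWidget                       ┃         
─────────────────────────────────┨         
         July 2023               ┃         
 We Th Fr Sa Su                  ┃         
           1  2                  ┃         
  5*  6  7  8*  9                ┃         
 12 13 14 15 16                  ┃         
* 19 20 21 22 23                 ┃         


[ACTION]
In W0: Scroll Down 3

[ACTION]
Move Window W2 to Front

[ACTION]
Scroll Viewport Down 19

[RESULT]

─┏━━━━━━━━━━━━━━━━━━━━━━━━━━━━━━━━━━━━┓    
 ┃ GameOfLife                         ┃    
A┠────────────────────────────────────┨    
-┃Gen: 0                              ┃    
 ┃···█·█·██··██·██··█···              ┃    
 ┃█·········██·██·█·█··█              ┃    
 ┃·██·██····██······███·              ┃    
 ┃···███··█····█··█···█·              ┃    
 ┃···███·█·····█··█·█·██              ┃    
 ┗━━━━━━━━━━━━━━━━━━━━━━━━━━━━━━━━━━━━┛    
    0       0   ┃                          
    0       0   ┃                          
━━━━━━━━━━━━━━━━━━━━━━━━━━━━━━━━━┓         
ndarWidget                       ┃         
─────────────────────────────────┨         
         July 2023               ┃         
 We Th Fr Sa Su                  ┃         
           1  2                  ┃         
  5*  6  7  8*  9                ┃         
 12 13 14 15 16                  ┃         
* 19 20 21 22 23                 ┃         
━━━━━━━━━━━━━━━━━━━━━━━━━━━━━━━━━┛         


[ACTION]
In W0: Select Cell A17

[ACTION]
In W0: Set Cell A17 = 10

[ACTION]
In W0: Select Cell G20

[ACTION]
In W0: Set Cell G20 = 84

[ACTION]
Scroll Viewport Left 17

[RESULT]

         ┠────────┏━━━━━━━━━━━━━━━━━━━━━━━━
         ┃G20: 84 ┃ GameOfLife             
         ┃       A┠────────────────────────
         ┃--------┃Gen: 0                  
         ┃  4     ┃···█·█·██··██·██··█···  
         ┃  5     ┃█·········██·██·█·█··█  
         ┃  6     ┃·██·██····██······███·  
         ┃  7     ┃···███··█····█··█···█·  
         ┃  8     ┃···███·█·····█··█·█·██  
         ┃  9     ┗━━━━━━━━━━━━━━━━━━━━━━━━
         ┃ 10        0       0   ┃         
         ┃ 11        0       0   ┃         
         ┃ ┏━━━━━━━━━━━━━━━━━━━━━━━━━━━━━━━
         ┃ ┃ CalendarWidget                
         ┃ ┠───────────────────────────────
         ┗━┃              July 2023        
           ┃Mo Tu We Th Fr Sa Su           
           ┃                1  2           
           ┃ 3  4  5*  6  7  8*  9         
           ┃10 11 12 13 14 15 16           
           ┃17 18* 19 20 21 22 23          
           ┗━━━━━━━━━━━━━━━━━━━━━━━━━━━━━━━


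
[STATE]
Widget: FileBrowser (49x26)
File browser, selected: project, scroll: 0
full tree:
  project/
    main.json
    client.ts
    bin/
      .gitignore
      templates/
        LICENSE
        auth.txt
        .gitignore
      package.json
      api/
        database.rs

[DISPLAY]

> [-] project/                                   
    main.json                                    
    client.ts                                    
    [+] bin/                                     
                                                 
                                                 
                                                 
                                                 
                                                 
                                                 
                                                 
                                                 
                                                 
                                                 
                                                 
                                                 
                                                 
                                                 
                                                 
                                                 
                                                 
                                                 
                                                 
                                                 
                                                 
                                                 


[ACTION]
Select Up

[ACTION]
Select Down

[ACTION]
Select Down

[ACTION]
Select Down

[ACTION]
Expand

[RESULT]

  [-] project/                                   
    main.json                                    
    client.ts                                    
  > [-] bin/                                     
      .gitignore                                 
      [+] templates/                             
      package.json                               
      [+] api/                                   
                                                 
                                                 
                                                 
                                                 
                                                 
                                                 
                                                 
                                                 
                                                 
                                                 
                                                 
                                                 
                                                 
                                                 
                                                 
                                                 
                                                 
                                                 


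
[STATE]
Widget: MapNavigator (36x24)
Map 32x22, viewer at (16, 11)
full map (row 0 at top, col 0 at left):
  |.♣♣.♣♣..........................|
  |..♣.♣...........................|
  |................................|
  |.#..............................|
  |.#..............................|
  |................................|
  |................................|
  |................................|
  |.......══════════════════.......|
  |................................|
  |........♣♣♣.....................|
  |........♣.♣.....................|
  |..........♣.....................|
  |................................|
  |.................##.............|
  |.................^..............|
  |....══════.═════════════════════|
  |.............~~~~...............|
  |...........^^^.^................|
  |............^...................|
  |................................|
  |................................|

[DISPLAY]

                                    
  .♣♣.♣♣..........................  
  ..♣.♣...........................  
  ................................  
  .#..............................  
  .#..............................  
  ................................  
  ................................  
  ................................  
  .......══════════════════.......  
  ................................  
  ........♣♣♣.....................  
  ........♣.♣.....@...............  
  ..........♣.....................  
  ................................  
  .................##.............  
  .................^..............  
  ....══════.═════════════════════  
  .............~~~~...............  
  ...........^^^.^................  
  ............^...................  
  ................................  
  ................................  
                                    


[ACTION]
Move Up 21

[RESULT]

                                    
                                    
                                    
                                    
                                    
                                    
                                    
                                    
                                    
                                    
                                    
                                    
  .♣♣.♣♣..........@...............  
  ..♣.♣...........................  
  ................................  
  .#..............................  
  .#..............................  
  ................................  
  ................................  
  ................................  
  .......══════════════════.......  
  ................................  
  ........♣♣♣.....................  
  ........♣.♣.....................  


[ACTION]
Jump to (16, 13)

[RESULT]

  ..♣.♣...........................  
  ................................  
  .#..............................  
  .#..............................  
  ................................  
  ................................  
  ................................  
  .......══════════════════.......  
  ................................  
  ........♣♣♣.....................  
  ........♣.♣.....................  
  ..........♣.....................  
  ................@...............  
  .................##.............  
  .................^..............  
  ....══════.═════════════════════  
  .............~~~~...............  
  ...........^^^.^................  
  ............^...................  
  ................................  
  ................................  
                                    
                                    
                                    


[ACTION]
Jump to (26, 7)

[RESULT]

                                    
                                    
                                    
                                    
                                    
........................            
........................            
........................            
........................            
........................            
........................            
........................            
..................@.....            
═════════════════.......            
........................            
♣♣♣.....................            
♣.♣.....................            
..♣.....................            
........................            
.........##.............            
.........^..............            
══.═════════════════════            
.....~~~~...............            
...^^^.^................            


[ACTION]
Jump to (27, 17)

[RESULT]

.......................             
.......................             
.......................             
════════════════.......             
.......................             
♣♣.....................             
.♣.....................             
.♣.....................             
.......................             
........##.............             
........^..............             
═.═════════════════════             
....~~~~..........@....             
..^^^.^................             
...^...................             
.......................             
.......................             
                                    
                                    
                                    
                                    
                                    
                                    
                                    


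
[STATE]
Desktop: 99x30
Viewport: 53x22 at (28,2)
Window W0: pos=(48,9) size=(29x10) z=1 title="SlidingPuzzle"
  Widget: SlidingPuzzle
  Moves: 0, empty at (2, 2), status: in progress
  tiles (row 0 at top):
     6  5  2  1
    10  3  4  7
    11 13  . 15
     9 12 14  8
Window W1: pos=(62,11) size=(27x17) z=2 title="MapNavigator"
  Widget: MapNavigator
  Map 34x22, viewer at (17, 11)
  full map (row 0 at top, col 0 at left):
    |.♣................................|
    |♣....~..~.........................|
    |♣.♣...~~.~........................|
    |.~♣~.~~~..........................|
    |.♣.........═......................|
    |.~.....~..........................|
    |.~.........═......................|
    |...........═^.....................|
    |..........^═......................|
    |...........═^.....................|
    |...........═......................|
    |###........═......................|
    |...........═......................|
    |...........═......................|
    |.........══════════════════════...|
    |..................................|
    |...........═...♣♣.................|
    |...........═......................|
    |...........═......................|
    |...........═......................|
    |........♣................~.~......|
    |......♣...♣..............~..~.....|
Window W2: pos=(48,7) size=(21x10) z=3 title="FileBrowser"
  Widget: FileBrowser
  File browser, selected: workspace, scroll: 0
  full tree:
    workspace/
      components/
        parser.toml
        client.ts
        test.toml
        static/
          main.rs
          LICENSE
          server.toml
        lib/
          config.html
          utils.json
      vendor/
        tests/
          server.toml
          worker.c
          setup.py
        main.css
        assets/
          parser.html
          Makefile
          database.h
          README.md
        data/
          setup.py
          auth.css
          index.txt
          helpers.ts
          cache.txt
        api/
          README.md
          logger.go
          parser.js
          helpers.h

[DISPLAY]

                                                     
                                                     
                                                     
                                                     
                                                     
                    ┏━━━━━━━━━━━━━━━━━━━┓            
                    ┃ FileBrowser       ┃            
                    ┠───────────────────┨━━━━━━━┓    
                    ┃> [-] workspace/   ┃       ┃    
                    ┃    [+] components/┃━━━━━━━━━━━━
                    ┃    [+] vendor/    ┃vigator     
                    ┃                   ┃────────────
                    ┃                   ┃............
                    ┃                   ┃═...........
                    ┗━━━━━━━━━━━━━━━━━━━┛═^..........
                    ┃│ 11 │ 13 │  ┃.....^═...........
                    ┗━━━━━━━━━━━━━┃......═^..........
                                  ┃......═...........
                                  ┃......═.....@.....
                                  ┃......═...........
                                  ┃......═...........
                                  ┃....══════════════


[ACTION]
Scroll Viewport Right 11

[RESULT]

                                                     
                                                     
                                                     
                                                     
                                                     
         ┏━━━━━━━━━━━━━━━━━━━┓                       
         ┃ FileBrowser       ┃                       
         ┠───────────────────┨━━━━━━━┓               
         ┃> [-] workspace/   ┃       ┃               
         ┃    [+] components/┃━━━━━━━━━━━━━━━━━━━┓   
         ┃    [+] vendor/    ┃vigator            ┃   
         ┃                   ┃───────────────────┨   
         ┃                   ┃...................┃   
         ┃                   ┃═..................┃   
         ┗━━━━━━━━━━━━━━━━━━━┛═^.................┃   
         ┃│ 11 │ 13 │  ┃.....^═..................┃   
         ┗━━━━━━━━━━━━━┃......═^.................┃   
                       ┃......═..................┃   
                       ┃......═.....@............┃   
                       ┃......═..................┃   
                       ┃......═..................┃   
                       ┃....═════════════════════┃   


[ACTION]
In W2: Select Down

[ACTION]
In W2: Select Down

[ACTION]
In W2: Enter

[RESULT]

                                                     
                                                     
                                                     
                                                     
                                                     
         ┏━━━━━━━━━━━━━━━━━━━┓                       
         ┃ FileBrowser       ┃                       
         ┠───────────────────┨━━━━━━━┓               
         ┃  [-] workspace/   ┃       ┃               
         ┃    [+] components/┃━━━━━━━━━━━━━━━━━━━┓   
         ┃  > [-] vendor/    ┃vigator            ┃   
         ┃      [+] tests/   ┃───────────────────┨   
         ┃      main.css     ┃...................┃   
         ┃      [+] assets/  ┃═..................┃   
         ┗━━━━━━━━━━━━━━━━━━━┛═^.................┃   
         ┃│ 11 │ 13 │  ┃.....^═..................┃   
         ┗━━━━━━━━━━━━━┃......═^.................┃   
                       ┃......═..................┃   
                       ┃......═.....@............┃   
                       ┃......═..................┃   
                       ┃......═..................┃   
                       ┃....═════════════════════┃   
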